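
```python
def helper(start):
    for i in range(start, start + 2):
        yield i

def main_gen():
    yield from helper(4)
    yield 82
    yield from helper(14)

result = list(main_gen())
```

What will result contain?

Step 1: main_gen() delegates to helper(4):
  yield 4
  yield 5
Step 2: yield 82
Step 3: Delegates to helper(14):
  yield 14
  yield 15
Therefore result = [4, 5, 82, 14, 15].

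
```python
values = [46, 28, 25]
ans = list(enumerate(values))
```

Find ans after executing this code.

Step 1: enumerate pairs each element with its index:
  (0, 46)
  (1, 28)
  (2, 25)
Therefore ans = [(0, 46), (1, 28), (2, 25)].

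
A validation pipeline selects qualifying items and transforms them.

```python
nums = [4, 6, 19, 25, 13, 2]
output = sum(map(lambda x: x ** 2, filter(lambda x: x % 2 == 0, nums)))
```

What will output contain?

Step 1: Filter even numbers from [4, 6, 19, 25, 13, 2]: [4, 6, 2]
Step 2: Square each: [16, 36, 4]
Step 3: Sum = 56.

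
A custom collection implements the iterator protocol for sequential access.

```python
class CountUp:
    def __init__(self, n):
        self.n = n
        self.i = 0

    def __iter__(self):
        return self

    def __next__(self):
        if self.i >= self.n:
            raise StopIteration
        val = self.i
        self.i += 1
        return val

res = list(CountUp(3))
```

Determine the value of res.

Step 1: CountUp(3) creates an iterator counting 0 to 2.
Step 2: list() consumes all values: [0, 1, 2].
Therefore res = [0, 1, 2].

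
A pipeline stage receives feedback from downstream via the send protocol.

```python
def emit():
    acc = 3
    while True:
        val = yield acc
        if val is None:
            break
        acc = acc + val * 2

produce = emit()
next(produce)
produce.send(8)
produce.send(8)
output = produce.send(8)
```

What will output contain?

Step 1: next() -> yield acc=3.
Step 2: send(8) -> val=8, acc = 3 + 8*2 = 19, yield 19.
Step 3: send(8) -> val=8, acc = 19 + 8*2 = 35, yield 35.
Step 4: send(8) -> val=8, acc = 35 + 8*2 = 51, yield 51.
Therefore output = 51.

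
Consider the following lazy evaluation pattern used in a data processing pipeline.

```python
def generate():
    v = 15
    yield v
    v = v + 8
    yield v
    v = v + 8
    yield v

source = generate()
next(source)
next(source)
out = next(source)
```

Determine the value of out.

Step 1: Trace through generator execution:
  Yield 1: v starts at 15, yield 15
  Yield 2: v = 15 + 8 = 23, yield 23
  Yield 3: v = 23 + 8 = 31, yield 31
Step 2: First next() gets 15, second next() gets the second value, third next() yields 31.
Therefore out = 31.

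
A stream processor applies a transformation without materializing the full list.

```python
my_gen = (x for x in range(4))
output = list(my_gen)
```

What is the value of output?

Step 1: Generator expression iterates range(4): [0, 1, 2, 3].
Step 2: list() collects all values.
Therefore output = [0, 1, 2, 3].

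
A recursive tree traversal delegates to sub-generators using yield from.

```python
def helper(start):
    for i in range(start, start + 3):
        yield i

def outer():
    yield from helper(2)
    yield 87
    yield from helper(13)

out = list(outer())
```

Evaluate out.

Step 1: outer() delegates to helper(2):
  yield 2
  yield 3
  yield 4
Step 2: yield 87
Step 3: Delegates to helper(13):
  yield 13
  yield 14
  yield 15
Therefore out = [2, 3, 4, 87, 13, 14, 15].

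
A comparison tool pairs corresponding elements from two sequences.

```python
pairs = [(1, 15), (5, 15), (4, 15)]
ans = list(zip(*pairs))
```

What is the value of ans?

Step 1: zip(*pairs) transposes: unzips [(1, 15), (5, 15), (4, 15)] into separate sequences.
Step 2: First elements: (1, 5, 4), second elements: (15, 15, 15).
Therefore ans = [(1, 5, 4), (15, 15, 15)].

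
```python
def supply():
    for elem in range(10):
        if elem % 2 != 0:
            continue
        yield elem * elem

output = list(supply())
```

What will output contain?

Step 1: Only yield elem**2 when elem is divisible by 2:
  elem=0: 0 % 2 == 0, yield 0**2 = 0
  elem=2: 2 % 2 == 0, yield 2**2 = 4
  elem=4: 4 % 2 == 0, yield 4**2 = 16
  elem=6: 6 % 2 == 0, yield 6**2 = 36
  elem=8: 8 % 2 == 0, yield 8**2 = 64
Therefore output = [0, 4, 16, 36, 64].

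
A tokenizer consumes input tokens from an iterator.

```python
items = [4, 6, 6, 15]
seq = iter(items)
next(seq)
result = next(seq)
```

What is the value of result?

Step 1: Create iterator over [4, 6, 6, 15].
Step 2: next() consumes 4.
Step 3: next() returns 6.
Therefore result = 6.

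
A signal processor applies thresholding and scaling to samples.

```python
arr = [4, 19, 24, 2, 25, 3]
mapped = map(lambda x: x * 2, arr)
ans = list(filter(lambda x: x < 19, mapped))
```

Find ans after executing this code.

Step 1: Map x * 2:
  4 -> 8
  19 -> 38
  24 -> 48
  2 -> 4
  25 -> 50
  3 -> 6
Step 2: Filter for < 19:
  8: kept
  38: removed
  48: removed
  4: kept
  50: removed
  6: kept
Therefore ans = [8, 4, 6].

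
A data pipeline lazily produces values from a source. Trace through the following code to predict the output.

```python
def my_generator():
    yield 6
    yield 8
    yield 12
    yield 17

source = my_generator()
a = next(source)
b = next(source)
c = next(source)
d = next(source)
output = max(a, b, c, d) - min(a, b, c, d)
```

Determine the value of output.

Step 1: Create generator and consume all values:
  a = next(source) = 6
  b = next(source) = 8
  c = next(source) = 12
  d = next(source) = 17
Step 2: max = 17, min = 6, output = 17 - 6 = 11.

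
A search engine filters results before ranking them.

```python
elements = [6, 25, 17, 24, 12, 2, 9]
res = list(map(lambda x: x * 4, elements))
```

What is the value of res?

Step 1: Apply lambda x: x * 4 to each element:
  6 -> 24
  25 -> 100
  17 -> 68
  24 -> 96
  12 -> 48
  2 -> 8
  9 -> 36
Therefore res = [24, 100, 68, 96, 48, 8, 36].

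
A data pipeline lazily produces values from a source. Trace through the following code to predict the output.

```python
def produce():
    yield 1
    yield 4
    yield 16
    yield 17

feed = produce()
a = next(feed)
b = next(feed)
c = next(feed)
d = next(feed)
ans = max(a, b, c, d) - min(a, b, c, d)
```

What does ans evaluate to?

Step 1: Create generator and consume all values:
  a = next(feed) = 1
  b = next(feed) = 4
  c = next(feed) = 16
  d = next(feed) = 17
Step 2: max = 17, min = 1, ans = 17 - 1 = 16.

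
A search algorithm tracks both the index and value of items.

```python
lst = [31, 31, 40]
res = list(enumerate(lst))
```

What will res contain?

Step 1: enumerate pairs each element with its index:
  (0, 31)
  (1, 31)
  (2, 40)
Therefore res = [(0, 31), (1, 31), (2, 40)].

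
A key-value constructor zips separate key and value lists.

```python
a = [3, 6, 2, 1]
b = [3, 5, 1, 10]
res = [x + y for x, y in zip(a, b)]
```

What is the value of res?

Step 1: Add corresponding elements:
  3 + 3 = 6
  6 + 5 = 11
  2 + 1 = 3
  1 + 10 = 11
Therefore res = [6, 11, 3, 11].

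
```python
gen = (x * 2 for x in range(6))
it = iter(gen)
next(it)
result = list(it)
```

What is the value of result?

Step 1: Generator produces [0, 2, 4, 6, 8, 10].
Step 2: next(it) consumes first element (0).
Step 3: list(it) collects remaining: [2, 4, 6, 8, 10].
Therefore result = [2, 4, 6, 8, 10].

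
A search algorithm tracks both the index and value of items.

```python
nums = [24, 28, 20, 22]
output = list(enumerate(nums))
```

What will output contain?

Step 1: enumerate pairs each element with its index:
  (0, 24)
  (1, 28)
  (2, 20)
  (3, 22)
Therefore output = [(0, 24), (1, 28), (2, 20), (3, 22)].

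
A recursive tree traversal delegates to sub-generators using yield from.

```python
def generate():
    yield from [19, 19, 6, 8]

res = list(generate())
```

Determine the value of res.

Step 1: yield from delegates to the iterable, yielding each element.
Step 2: Collected values: [19, 19, 6, 8].
Therefore res = [19, 19, 6, 8].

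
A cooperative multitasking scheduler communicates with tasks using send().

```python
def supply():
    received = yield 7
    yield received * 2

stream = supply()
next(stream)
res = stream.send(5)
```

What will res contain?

Step 1: next(stream) advances to first yield, producing 7.
Step 2: send(5) resumes, received = 5.
Step 3: yield received * 2 = 5 * 2 = 10.
Therefore res = 10.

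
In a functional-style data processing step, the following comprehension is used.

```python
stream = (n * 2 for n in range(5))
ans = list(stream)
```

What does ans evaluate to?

Step 1: For each n in range(5), compute n*2:
  n=0: 0*2 = 0
  n=1: 1*2 = 2
  n=2: 2*2 = 4
  n=3: 3*2 = 6
  n=4: 4*2 = 8
Therefore ans = [0, 2, 4, 6, 8].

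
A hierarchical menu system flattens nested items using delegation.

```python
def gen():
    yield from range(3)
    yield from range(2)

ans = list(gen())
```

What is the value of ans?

Step 1: Trace yields in order:
  yield 0
  yield 1
  yield 2
  yield 0
  yield 1
Therefore ans = [0, 1, 2, 0, 1].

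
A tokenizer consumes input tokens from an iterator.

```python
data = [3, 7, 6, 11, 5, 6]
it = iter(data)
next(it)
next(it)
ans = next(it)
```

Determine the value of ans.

Step 1: Create iterator over [3, 7, 6, 11, 5, 6].
Step 2: next() consumes 3.
Step 3: next() consumes 7.
Step 4: next() returns 6.
Therefore ans = 6.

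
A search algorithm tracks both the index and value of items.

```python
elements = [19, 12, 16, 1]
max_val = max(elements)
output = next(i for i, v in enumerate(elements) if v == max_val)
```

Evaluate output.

Step 1: max([19, 12, 16, 1]) = 19.
Step 2: Find first index where value == 19:
  Index 0: 19 == 19, found!
Therefore output = 0.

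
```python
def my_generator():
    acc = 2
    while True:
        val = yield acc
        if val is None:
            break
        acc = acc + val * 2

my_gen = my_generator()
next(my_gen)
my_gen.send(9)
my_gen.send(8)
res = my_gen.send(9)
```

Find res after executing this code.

Step 1: next() -> yield acc=2.
Step 2: send(9) -> val=9, acc = 2 + 9*2 = 20, yield 20.
Step 3: send(8) -> val=8, acc = 20 + 8*2 = 36, yield 36.
Step 4: send(9) -> val=9, acc = 36 + 9*2 = 54, yield 54.
Therefore res = 54.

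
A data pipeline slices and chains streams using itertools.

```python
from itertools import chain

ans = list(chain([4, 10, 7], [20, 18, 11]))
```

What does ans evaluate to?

Step 1: chain() concatenates iterables: [4, 10, 7] + [20, 18, 11].
Therefore ans = [4, 10, 7, 20, 18, 11].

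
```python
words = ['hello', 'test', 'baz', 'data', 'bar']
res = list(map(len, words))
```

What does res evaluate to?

Step 1: Map len() to each word:
  'hello' -> 5
  'test' -> 4
  'baz' -> 3
  'data' -> 4
  'bar' -> 3
Therefore res = [5, 4, 3, 4, 3].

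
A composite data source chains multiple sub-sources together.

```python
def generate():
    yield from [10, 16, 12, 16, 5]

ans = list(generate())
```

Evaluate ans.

Step 1: yield from delegates to the iterable, yielding each element.
Step 2: Collected values: [10, 16, 12, 16, 5].
Therefore ans = [10, 16, 12, 16, 5].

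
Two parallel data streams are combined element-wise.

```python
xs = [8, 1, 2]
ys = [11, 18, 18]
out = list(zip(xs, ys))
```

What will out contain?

Step 1: zip pairs elements at same index:
  Index 0: (8, 11)
  Index 1: (1, 18)
  Index 2: (2, 18)
Therefore out = [(8, 11), (1, 18), (2, 18)].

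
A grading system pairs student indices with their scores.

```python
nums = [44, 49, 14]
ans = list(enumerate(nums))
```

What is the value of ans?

Step 1: enumerate pairs each element with its index:
  (0, 44)
  (1, 49)
  (2, 14)
Therefore ans = [(0, 44), (1, 49), (2, 14)].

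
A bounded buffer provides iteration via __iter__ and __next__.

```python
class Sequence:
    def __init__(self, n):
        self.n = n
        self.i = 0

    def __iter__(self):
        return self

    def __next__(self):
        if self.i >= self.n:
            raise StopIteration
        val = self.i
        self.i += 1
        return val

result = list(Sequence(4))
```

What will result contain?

Step 1: Sequence(4) creates an iterator counting 0 to 3.
Step 2: list() consumes all values: [0, 1, 2, 3].
Therefore result = [0, 1, 2, 3].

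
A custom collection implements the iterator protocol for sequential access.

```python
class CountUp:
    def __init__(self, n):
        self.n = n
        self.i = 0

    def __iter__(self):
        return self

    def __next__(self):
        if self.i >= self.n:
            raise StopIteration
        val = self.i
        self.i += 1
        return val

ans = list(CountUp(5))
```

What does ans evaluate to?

Step 1: CountUp(5) creates an iterator counting 0 to 4.
Step 2: list() consumes all values: [0, 1, 2, 3, 4].
Therefore ans = [0, 1, 2, 3, 4].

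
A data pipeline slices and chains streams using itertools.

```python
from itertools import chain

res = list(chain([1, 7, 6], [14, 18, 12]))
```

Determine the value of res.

Step 1: chain() concatenates iterables: [1, 7, 6] + [14, 18, 12].
Therefore res = [1, 7, 6, 14, 18, 12].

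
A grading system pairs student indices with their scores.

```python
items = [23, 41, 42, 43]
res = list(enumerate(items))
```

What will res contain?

Step 1: enumerate pairs each element with its index:
  (0, 23)
  (1, 41)
  (2, 42)
  (3, 43)
Therefore res = [(0, 23), (1, 41), (2, 42), (3, 43)].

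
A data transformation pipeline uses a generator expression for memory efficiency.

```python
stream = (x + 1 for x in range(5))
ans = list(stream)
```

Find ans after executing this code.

Step 1: For each x in range(5), compute x+1:
  x=0: 0+1 = 1
  x=1: 1+1 = 2
  x=2: 2+1 = 3
  x=3: 3+1 = 4
  x=4: 4+1 = 5
Therefore ans = [1, 2, 3, 4, 5].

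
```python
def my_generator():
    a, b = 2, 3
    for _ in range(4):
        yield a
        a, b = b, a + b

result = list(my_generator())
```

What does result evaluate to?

Step 1: Fibonacci-like sequence starting with a=2, b=3:
  Iteration 1: yield a=2, then a,b = 3,5
  Iteration 2: yield a=3, then a,b = 5,8
  Iteration 3: yield a=5, then a,b = 8,13
  Iteration 4: yield a=8, then a,b = 13,21
Therefore result = [2, 3, 5, 8].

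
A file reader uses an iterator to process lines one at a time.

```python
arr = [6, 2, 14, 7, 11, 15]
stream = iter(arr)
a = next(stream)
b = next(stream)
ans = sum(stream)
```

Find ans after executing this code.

Step 1: Create iterator over [6, 2, 14, 7, 11, 15].
Step 2: a = next() = 6, b = next() = 2.
Step 3: sum() of remaining [14, 7, 11, 15] = 47.
Therefore ans = 47.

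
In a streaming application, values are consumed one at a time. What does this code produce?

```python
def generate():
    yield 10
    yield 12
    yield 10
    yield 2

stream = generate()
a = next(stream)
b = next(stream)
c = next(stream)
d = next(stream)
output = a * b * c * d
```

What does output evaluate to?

Step 1: Create generator and consume all values:
  a = next(stream) = 10
  b = next(stream) = 12
  c = next(stream) = 10
  d = next(stream) = 2
Step 2: output = 10 * 12 * 10 * 2 = 2400.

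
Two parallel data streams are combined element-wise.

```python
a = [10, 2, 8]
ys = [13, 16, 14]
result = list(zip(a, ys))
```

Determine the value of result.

Step 1: zip pairs elements at same index:
  Index 0: (10, 13)
  Index 1: (2, 16)
  Index 2: (8, 14)
Therefore result = [(10, 13), (2, 16), (8, 14)].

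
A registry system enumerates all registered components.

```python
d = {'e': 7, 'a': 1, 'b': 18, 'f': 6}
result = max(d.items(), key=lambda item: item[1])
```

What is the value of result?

Step 1: Find item with maximum value:
  ('e', 7)
  ('a', 1)
  ('b', 18)
  ('f', 6)
Step 2: Maximum value is 18 at key 'b'.
Therefore result = ('b', 18).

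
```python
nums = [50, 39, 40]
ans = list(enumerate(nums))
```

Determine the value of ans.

Step 1: enumerate pairs each element with its index:
  (0, 50)
  (1, 39)
  (2, 40)
Therefore ans = [(0, 50), (1, 39), (2, 40)].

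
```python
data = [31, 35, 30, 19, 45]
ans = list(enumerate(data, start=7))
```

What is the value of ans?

Step 1: enumerate with start=7:
  (7, 31)
  (8, 35)
  (9, 30)
  (10, 19)
  (11, 45)
Therefore ans = [(7, 31), (8, 35), (9, 30), (10, 19), (11, 45)].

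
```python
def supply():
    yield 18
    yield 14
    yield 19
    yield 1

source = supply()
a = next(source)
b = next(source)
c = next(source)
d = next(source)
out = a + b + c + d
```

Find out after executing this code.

Step 1: Create generator and consume all values:
  a = next(source) = 18
  b = next(source) = 14
  c = next(source) = 19
  d = next(source) = 1
Step 2: out = 18 + 14 + 19 + 1 = 52.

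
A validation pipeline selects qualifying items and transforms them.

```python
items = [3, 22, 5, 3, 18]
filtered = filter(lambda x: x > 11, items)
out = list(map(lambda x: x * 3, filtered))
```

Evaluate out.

Step 1: Filter items for elements > 11:
  3: removed
  22: kept
  5: removed
  3: removed
  18: kept
Step 2: Map x * 3 on filtered [22, 18]:
  22 -> 66
  18 -> 54
Therefore out = [66, 54].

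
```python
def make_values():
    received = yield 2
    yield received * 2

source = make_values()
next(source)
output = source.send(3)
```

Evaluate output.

Step 1: next(source) advances to first yield, producing 2.
Step 2: send(3) resumes, received = 3.
Step 3: yield received * 2 = 3 * 2 = 6.
Therefore output = 6.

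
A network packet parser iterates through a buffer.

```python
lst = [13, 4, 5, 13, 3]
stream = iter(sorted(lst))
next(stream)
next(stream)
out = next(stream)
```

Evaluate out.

Step 1: sorted([13, 4, 5, 13, 3]) = [3, 4, 5, 13, 13].
Step 2: Create iterator and skip 2 elements.
Step 3: next() returns 5.
Therefore out = 5.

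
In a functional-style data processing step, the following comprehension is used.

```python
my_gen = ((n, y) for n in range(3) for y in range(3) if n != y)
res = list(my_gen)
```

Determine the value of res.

Step 1: Nested generator over range(3) x range(3) where n != y:
  (0, 0): excluded (n == y)
  (0, 1): included
  (0, 2): included
  (1, 0): included
  (1, 1): excluded (n == y)
  (1, 2): included
  (2, 0): included
  (2, 1): included
  (2, 2): excluded (n == y)
Therefore res = [(0, 1), (0, 2), (1, 0), (1, 2), (2, 0), (2, 1)].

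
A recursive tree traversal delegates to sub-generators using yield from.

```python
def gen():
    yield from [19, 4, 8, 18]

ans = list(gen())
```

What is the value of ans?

Step 1: yield from delegates to the iterable, yielding each element.
Step 2: Collected values: [19, 4, 8, 18].
Therefore ans = [19, 4, 8, 18].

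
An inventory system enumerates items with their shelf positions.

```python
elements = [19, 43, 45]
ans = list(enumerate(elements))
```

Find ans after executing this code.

Step 1: enumerate pairs each element with its index:
  (0, 19)
  (1, 43)
  (2, 45)
Therefore ans = [(0, 19), (1, 43), (2, 45)].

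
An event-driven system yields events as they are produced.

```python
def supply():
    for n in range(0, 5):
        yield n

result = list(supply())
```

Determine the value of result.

Step 1: The generator yields each value from range(0, 5).
Step 2: list() consumes all yields: [0, 1, 2, 3, 4].
Therefore result = [0, 1, 2, 3, 4].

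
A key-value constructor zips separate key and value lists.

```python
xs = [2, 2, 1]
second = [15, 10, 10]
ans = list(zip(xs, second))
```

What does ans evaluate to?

Step 1: zip pairs elements at same index:
  Index 0: (2, 15)
  Index 1: (2, 10)
  Index 2: (1, 10)
Therefore ans = [(2, 15), (2, 10), (1, 10)].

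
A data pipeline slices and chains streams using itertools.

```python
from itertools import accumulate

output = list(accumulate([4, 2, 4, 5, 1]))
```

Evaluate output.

Step 1: accumulate computes running sums:
  + 4 = 4
  + 2 = 6
  + 4 = 10
  + 5 = 15
  + 1 = 16
Therefore output = [4, 6, 10, 15, 16].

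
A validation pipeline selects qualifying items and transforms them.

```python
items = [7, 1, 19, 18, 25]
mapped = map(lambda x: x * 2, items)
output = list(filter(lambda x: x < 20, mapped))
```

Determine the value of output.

Step 1: Map x * 2:
  7 -> 14
  1 -> 2
  19 -> 38
  18 -> 36
  25 -> 50
Step 2: Filter for < 20:
  14: kept
  2: kept
  38: removed
  36: removed
  50: removed
Therefore output = [14, 2].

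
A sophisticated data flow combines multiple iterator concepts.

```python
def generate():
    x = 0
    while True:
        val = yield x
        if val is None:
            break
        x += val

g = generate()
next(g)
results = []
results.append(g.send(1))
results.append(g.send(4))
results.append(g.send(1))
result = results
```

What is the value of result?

Step 1: next(g) -> yield 0.
Step 2: send(1) -> x = 1, yield 1.
Step 3: send(4) -> x = 5, yield 5.
Step 4: send(1) -> x = 6, yield 6.
Therefore result = [1, 5, 6].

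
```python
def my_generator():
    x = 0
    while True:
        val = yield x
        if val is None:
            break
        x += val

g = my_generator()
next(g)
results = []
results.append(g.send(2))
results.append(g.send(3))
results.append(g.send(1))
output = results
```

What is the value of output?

Step 1: next(g) -> yield 0.
Step 2: send(2) -> x = 2, yield 2.
Step 3: send(3) -> x = 5, yield 5.
Step 4: send(1) -> x = 6, yield 6.
Therefore output = [2, 5, 6].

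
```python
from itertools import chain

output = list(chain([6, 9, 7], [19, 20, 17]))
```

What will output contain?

Step 1: chain() concatenates iterables: [6, 9, 7] + [19, 20, 17].
Therefore output = [6, 9, 7, 19, 20, 17].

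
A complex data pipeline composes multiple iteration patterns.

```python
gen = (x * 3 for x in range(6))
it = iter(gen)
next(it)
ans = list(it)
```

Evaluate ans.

Step 1: Generator produces [0, 3, 6, 9, 12, 15].
Step 2: next(it) consumes first element (0).
Step 3: list(it) collects remaining: [3, 6, 9, 12, 15].
Therefore ans = [3, 6, 9, 12, 15].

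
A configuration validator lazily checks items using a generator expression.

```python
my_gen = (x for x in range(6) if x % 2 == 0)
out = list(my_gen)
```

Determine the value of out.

Step 1: Filter range(6) keeping only even values:
  x=0: even, included
  x=1: odd, excluded
  x=2: even, included
  x=3: odd, excluded
  x=4: even, included
  x=5: odd, excluded
Therefore out = [0, 2, 4].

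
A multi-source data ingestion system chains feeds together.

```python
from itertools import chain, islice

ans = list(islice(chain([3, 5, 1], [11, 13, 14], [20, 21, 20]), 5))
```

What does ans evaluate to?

Step 1: chain([3, 5, 1], [11, 13, 14], [20, 21, 20]) = [3, 5, 1, 11, 13, 14, 20, 21, 20].
Step 2: islice takes first 5 elements: [3, 5, 1, 11, 13].
Therefore ans = [3, 5, 1, 11, 13].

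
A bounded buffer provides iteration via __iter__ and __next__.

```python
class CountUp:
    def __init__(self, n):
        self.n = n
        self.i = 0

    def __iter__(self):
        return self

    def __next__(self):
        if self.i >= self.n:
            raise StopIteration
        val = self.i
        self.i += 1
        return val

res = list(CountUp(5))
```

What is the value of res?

Step 1: CountUp(5) creates an iterator counting 0 to 4.
Step 2: list() consumes all values: [0, 1, 2, 3, 4].
Therefore res = [0, 1, 2, 3, 4].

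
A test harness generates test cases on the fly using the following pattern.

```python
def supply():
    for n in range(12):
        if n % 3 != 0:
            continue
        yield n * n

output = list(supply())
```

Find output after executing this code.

Step 1: Only yield n**2 when n is divisible by 3:
  n=0: 0 % 3 == 0, yield 0**2 = 0
  n=3: 3 % 3 == 0, yield 3**2 = 9
  n=6: 6 % 3 == 0, yield 6**2 = 36
  n=9: 9 % 3 == 0, yield 9**2 = 81
Therefore output = [0, 9, 36, 81].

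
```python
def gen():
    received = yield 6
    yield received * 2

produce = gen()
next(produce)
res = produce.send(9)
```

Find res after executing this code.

Step 1: next(produce) advances to first yield, producing 6.
Step 2: send(9) resumes, received = 9.
Step 3: yield received * 2 = 9 * 2 = 18.
Therefore res = 18.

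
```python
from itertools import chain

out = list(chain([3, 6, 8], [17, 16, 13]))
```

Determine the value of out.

Step 1: chain() concatenates iterables: [3, 6, 8] + [17, 16, 13].
Therefore out = [3, 6, 8, 17, 16, 13].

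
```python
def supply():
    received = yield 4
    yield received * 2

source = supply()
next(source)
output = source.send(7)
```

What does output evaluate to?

Step 1: next(source) advances to first yield, producing 4.
Step 2: send(7) resumes, received = 7.
Step 3: yield received * 2 = 7 * 2 = 14.
Therefore output = 14.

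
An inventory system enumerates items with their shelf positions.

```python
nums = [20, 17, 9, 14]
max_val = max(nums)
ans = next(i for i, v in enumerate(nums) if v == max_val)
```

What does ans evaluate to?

Step 1: max([20, 17, 9, 14]) = 20.
Step 2: Find first index where value == 20:
  Index 0: 20 == 20, found!
Therefore ans = 0.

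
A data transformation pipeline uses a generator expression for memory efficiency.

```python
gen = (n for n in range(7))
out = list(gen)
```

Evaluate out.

Step 1: Generator expression iterates range(7): [0, 1, 2, 3, 4, 5, 6].
Step 2: list() collects all values.
Therefore out = [0, 1, 2, 3, 4, 5, 6].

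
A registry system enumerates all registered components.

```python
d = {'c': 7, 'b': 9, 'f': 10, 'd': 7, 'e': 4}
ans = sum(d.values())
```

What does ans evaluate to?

Step 1: d.values() = [7, 9, 10, 7, 4].
Step 2: sum = 37.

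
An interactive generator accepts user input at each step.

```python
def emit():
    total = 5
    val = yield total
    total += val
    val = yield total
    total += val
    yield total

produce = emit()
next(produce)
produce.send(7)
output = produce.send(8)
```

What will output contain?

Step 1: next() -> yield total=5.
Step 2: send(7) -> val=7, total = 5+7 = 12, yield 12.
Step 3: send(8) -> val=8, total = 12+8 = 20, yield 20.
Therefore output = 20.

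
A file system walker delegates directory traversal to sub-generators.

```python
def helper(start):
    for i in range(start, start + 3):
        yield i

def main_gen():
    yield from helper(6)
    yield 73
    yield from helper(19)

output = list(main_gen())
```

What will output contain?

Step 1: main_gen() delegates to helper(6):
  yield 6
  yield 7
  yield 8
Step 2: yield 73
Step 3: Delegates to helper(19):
  yield 19
  yield 20
  yield 21
Therefore output = [6, 7, 8, 73, 19, 20, 21].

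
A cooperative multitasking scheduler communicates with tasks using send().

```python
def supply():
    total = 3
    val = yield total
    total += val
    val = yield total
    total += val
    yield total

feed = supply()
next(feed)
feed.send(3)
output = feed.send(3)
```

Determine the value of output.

Step 1: next() -> yield total=3.
Step 2: send(3) -> val=3, total = 3+3 = 6, yield 6.
Step 3: send(3) -> val=3, total = 6+3 = 9, yield 9.
Therefore output = 9.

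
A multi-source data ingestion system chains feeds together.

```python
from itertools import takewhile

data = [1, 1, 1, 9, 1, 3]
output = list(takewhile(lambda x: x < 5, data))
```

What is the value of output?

Step 1: takewhile stops at first element >= 5:
  1 < 5: take
  1 < 5: take
  1 < 5: take
  9 >= 5: stop
Therefore output = [1, 1, 1].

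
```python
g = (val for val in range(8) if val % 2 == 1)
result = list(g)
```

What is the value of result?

Step 1: Filter range(8) keeping only odd values:
  val=0: even, excluded
  val=1: odd, included
  val=2: even, excluded
  val=3: odd, included
  val=4: even, excluded
  val=5: odd, included
  val=6: even, excluded
  val=7: odd, included
Therefore result = [1, 3, 5, 7].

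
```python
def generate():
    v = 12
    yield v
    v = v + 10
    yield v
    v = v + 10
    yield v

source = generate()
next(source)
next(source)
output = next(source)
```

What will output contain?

Step 1: Trace through generator execution:
  Yield 1: v starts at 12, yield 12
  Yield 2: v = 12 + 10 = 22, yield 22
  Yield 3: v = 22 + 10 = 32, yield 32
Step 2: First next() gets 12, second next() gets the second value, third next() yields 32.
Therefore output = 32.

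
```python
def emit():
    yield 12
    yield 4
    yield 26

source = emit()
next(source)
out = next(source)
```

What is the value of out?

Step 1: emit() creates a generator.
Step 2: next(source) yields 12 (consumed and discarded).
Step 3: next(source) yields 4, assigned to out.
Therefore out = 4.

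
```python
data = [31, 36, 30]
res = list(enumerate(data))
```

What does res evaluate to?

Step 1: enumerate pairs each element with its index:
  (0, 31)
  (1, 36)
  (2, 30)
Therefore res = [(0, 31), (1, 36), (2, 30)].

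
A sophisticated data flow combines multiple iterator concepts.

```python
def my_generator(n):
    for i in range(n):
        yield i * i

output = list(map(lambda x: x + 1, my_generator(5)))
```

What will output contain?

Step 1: my_generator(5) yields squares: [0, 1, 4, 9, 16].
Step 2: map adds 1 to each: [1, 2, 5, 10, 17].
Therefore output = [1, 2, 5, 10, 17].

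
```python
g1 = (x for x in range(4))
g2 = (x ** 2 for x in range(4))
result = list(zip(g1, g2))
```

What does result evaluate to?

Step 1: g1 produces [0, 1, 2, 3].
Step 2: g2 produces [0, 1, 4, 9].
Step 3: zip pairs them: [(0, 0), (1, 1), (2, 4), (3, 9)].
Therefore result = [(0, 0), (1, 1), (2, 4), (3, 9)].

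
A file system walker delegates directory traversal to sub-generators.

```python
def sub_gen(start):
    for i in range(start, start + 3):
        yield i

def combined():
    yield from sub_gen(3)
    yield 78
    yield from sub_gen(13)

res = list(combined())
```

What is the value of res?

Step 1: combined() delegates to sub_gen(3):
  yield 3
  yield 4
  yield 5
Step 2: yield 78
Step 3: Delegates to sub_gen(13):
  yield 13
  yield 14
  yield 15
Therefore res = [3, 4, 5, 78, 13, 14, 15].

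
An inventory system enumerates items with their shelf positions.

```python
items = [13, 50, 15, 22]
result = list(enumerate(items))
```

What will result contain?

Step 1: enumerate pairs each element with its index:
  (0, 13)
  (1, 50)
  (2, 15)
  (3, 22)
Therefore result = [(0, 13), (1, 50), (2, 15), (3, 22)].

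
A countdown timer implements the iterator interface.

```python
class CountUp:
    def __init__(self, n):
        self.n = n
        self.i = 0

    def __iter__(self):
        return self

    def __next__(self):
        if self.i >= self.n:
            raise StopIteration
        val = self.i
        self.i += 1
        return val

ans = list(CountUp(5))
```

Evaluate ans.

Step 1: CountUp(5) creates an iterator counting 0 to 4.
Step 2: list() consumes all values: [0, 1, 2, 3, 4].
Therefore ans = [0, 1, 2, 3, 4].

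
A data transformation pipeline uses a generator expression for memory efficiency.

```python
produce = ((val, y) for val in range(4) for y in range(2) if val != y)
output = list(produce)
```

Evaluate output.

Step 1: Nested generator over range(4) x range(2) where val != y:
  (0, 0): excluded (val == y)
  (0, 1): included
  (1, 0): included
  (1, 1): excluded (val == y)
  (2, 0): included
  (2, 1): included
  (3, 0): included
  (3, 1): included
Therefore output = [(0, 1), (1, 0), (2, 0), (2, 1), (3, 0), (3, 1)].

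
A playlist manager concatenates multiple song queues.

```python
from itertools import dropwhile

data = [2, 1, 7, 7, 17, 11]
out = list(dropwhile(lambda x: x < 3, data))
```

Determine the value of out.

Step 1: dropwhile drops elements while < 3:
  2 < 3: dropped
  1 < 3: dropped
  7: kept (dropping stopped)
Step 2: Remaining elements kept regardless of condition.
Therefore out = [7, 7, 17, 11].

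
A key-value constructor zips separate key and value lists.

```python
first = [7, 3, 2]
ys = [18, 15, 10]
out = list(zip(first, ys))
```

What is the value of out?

Step 1: zip pairs elements at same index:
  Index 0: (7, 18)
  Index 1: (3, 15)
  Index 2: (2, 10)
Therefore out = [(7, 18), (3, 15), (2, 10)].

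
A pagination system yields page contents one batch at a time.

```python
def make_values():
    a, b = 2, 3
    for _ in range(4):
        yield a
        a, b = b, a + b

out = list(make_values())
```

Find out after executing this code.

Step 1: Fibonacci-like sequence starting with a=2, b=3:
  Iteration 1: yield a=2, then a,b = 3,5
  Iteration 2: yield a=3, then a,b = 5,8
  Iteration 3: yield a=5, then a,b = 8,13
  Iteration 4: yield a=8, then a,b = 13,21
Therefore out = [2, 3, 5, 8].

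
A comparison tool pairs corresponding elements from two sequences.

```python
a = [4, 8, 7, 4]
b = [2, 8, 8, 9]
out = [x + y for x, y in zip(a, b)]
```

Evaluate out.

Step 1: Add corresponding elements:
  4 + 2 = 6
  8 + 8 = 16
  7 + 8 = 15
  4 + 9 = 13
Therefore out = [6, 16, 15, 13].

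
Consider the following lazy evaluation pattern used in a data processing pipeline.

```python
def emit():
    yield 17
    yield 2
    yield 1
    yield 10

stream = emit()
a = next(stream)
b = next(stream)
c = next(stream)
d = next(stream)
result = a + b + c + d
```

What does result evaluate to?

Step 1: Create generator and consume all values:
  a = next(stream) = 17
  b = next(stream) = 2
  c = next(stream) = 1
  d = next(stream) = 10
Step 2: result = 17 + 2 + 1 + 10 = 30.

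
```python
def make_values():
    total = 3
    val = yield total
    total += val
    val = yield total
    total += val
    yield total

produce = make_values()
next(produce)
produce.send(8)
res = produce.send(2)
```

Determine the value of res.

Step 1: next() -> yield total=3.
Step 2: send(8) -> val=8, total = 3+8 = 11, yield 11.
Step 3: send(2) -> val=2, total = 11+2 = 13, yield 13.
Therefore res = 13.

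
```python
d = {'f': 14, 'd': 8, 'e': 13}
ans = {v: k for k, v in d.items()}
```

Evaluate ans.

Step 1: Invert dict (swap keys and values):
  'f': 14 -> 14: 'f'
  'd': 8 -> 8: 'd'
  'e': 13 -> 13: 'e'
Therefore ans = {14: 'f', 8: 'd', 13: 'e'}.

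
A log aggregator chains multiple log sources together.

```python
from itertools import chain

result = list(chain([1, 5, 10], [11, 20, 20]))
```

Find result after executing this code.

Step 1: chain() concatenates iterables: [1, 5, 10] + [11, 20, 20].
Therefore result = [1, 5, 10, 11, 20, 20].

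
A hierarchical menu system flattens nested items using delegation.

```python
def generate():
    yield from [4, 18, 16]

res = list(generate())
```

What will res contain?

Step 1: yield from delegates to the iterable, yielding each element.
Step 2: Collected values: [4, 18, 16].
Therefore res = [4, 18, 16].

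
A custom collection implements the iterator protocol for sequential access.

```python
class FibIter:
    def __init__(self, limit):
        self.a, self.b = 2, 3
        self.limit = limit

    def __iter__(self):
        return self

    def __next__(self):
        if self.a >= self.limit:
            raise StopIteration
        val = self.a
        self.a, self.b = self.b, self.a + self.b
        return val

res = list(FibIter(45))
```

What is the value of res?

Step 1: Fibonacci-like sequence (a=2, b=3) until >= 45:
  Yield 2, then a,b = 3,5
  Yield 3, then a,b = 5,8
  Yield 5, then a,b = 8,13
  Yield 8, then a,b = 13,21
  Yield 13, then a,b = 21,34
  Yield 21, then a,b = 34,55
  Yield 34, then a,b = 55,89
Step 2: 55 >= 45, stop.
Therefore res = [2, 3, 5, 8, 13, 21, 34].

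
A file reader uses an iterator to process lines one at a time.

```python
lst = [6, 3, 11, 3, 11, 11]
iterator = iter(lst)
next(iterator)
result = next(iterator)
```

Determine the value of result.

Step 1: Create iterator over [6, 3, 11, 3, 11, 11].
Step 2: next() consumes 6.
Step 3: next() returns 3.
Therefore result = 3.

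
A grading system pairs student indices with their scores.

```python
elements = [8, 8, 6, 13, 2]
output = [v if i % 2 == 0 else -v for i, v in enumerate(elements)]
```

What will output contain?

Step 1: For each (i, v), keep v if i is even, negate if odd:
  i=0 (even): keep 8
  i=1 (odd): negate to -8
  i=2 (even): keep 6
  i=3 (odd): negate to -13
  i=4 (even): keep 2
Therefore output = [8, -8, 6, -13, 2].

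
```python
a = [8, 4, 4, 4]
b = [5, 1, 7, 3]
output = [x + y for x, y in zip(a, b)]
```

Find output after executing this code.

Step 1: Add corresponding elements:
  8 + 5 = 13
  4 + 1 = 5
  4 + 7 = 11
  4 + 3 = 7
Therefore output = [13, 5, 11, 7].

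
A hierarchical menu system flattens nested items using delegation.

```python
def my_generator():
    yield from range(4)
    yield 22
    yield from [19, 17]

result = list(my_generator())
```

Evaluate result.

Step 1: Trace yields in order:
  yield 0
  yield 1
  yield 2
  yield 3
  yield 22
  yield 19
  yield 17
Therefore result = [0, 1, 2, 3, 22, 19, 17].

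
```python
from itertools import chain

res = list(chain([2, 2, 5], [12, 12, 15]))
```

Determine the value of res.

Step 1: chain() concatenates iterables: [2, 2, 5] + [12, 12, 15].
Therefore res = [2, 2, 5, 12, 12, 15].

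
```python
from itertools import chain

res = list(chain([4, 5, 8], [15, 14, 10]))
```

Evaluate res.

Step 1: chain() concatenates iterables: [4, 5, 8] + [15, 14, 10].
Therefore res = [4, 5, 8, 15, 14, 10].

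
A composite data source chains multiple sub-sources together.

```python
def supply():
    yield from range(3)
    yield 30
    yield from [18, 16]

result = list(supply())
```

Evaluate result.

Step 1: Trace yields in order:
  yield 0
  yield 1
  yield 2
  yield 30
  yield 18
  yield 16
Therefore result = [0, 1, 2, 30, 18, 16].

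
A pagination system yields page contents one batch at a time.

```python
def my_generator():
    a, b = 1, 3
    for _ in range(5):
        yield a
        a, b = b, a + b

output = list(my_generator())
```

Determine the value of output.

Step 1: Fibonacci-like sequence starting with a=1, b=3:
  Iteration 1: yield a=1, then a,b = 3,4
  Iteration 2: yield a=3, then a,b = 4,7
  Iteration 3: yield a=4, then a,b = 7,11
  Iteration 4: yield a=7, then a,b = 11,18
  Iteration 5: yield a=11, then a,b = 18,29
Therefore output = [1, 3, 4, 7, 11].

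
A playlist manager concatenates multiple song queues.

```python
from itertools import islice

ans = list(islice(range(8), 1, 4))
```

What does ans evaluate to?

Step 1: islice(range(8), 1, 4) takes elements at indices [1, 4).
Step 2: Elements: [1, 2, 3].
Therefore ans = [1, 2, 3].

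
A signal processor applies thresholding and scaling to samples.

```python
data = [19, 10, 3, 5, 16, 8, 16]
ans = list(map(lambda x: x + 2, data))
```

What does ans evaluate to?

Step 1: Apply lambda x: x + 2 to each element:
  19 -> 21
  10 -> 12
  3 -> 5
  5 -> 7
  16 -> 18
  8 -> 10
  16 -> 18
Therefore ans = [21, 12, 5, 7, 18, 10, 18].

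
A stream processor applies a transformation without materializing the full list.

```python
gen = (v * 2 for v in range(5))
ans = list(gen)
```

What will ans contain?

Step 1: For each v in range(5), compute v*2:
  v=0: 0*2 = 0
  v=1: 1*2 = 2
  v=2: 2*2 = 4
  v=3: 3*2 = 6
  v=4: 4*2 = 8
Therefore ans = [0, 2, 4, 6, 8].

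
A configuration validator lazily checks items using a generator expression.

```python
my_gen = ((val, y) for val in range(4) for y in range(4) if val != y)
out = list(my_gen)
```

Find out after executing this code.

Step 1: Nested generator over range(4) x range(4) where val != y:
  (0, 0): excluded (val == y)
  (0, 1): included
  (0, 2): included
  (0, 3): included
  (1, 0): included
  (1, 1): excluded (val == y)
  (1, 2): included
  (1, 3): included
  (2, 0): included
  (2, 1): included
  (2, 2): excluded (val == y)
  (2, 3): included
  (3, 0): included
  (3, 1): included
  (3, 2): included
  (3, 3): excluded (val == y)
Therefore out = [(0, 1), (0, 2), (0, 3), (1, 0), (1, 2), (1, 3), (2, 0), (2, 1), (2, 3), (3, 0), (3, 1), (3, 2)].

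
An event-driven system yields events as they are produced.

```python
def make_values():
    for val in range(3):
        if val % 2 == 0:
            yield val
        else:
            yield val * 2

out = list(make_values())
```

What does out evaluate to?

Step 1: For each val in range(3), yield val if even, else val*2:
  val=0 (even): yield 0
  val=1 (odd): yield 1*2 = 2
  val=2 (even): yield 2
Therefore out = [0, 2, 2].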